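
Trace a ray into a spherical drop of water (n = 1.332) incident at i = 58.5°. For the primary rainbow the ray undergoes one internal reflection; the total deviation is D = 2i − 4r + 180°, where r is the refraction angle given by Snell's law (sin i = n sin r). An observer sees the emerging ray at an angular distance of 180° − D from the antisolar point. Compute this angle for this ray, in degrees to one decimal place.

42.2°

sin r = sin 58.5° / 1.332 = 0.8526/1.332 = 0.6401; r = 39.80°.
D = 2·58.5° − 4·39.80° + 180° = 117.00° − 159.20° + 180° = 137.80°.
Angle from antisolar point = 180° − D = 42.20°.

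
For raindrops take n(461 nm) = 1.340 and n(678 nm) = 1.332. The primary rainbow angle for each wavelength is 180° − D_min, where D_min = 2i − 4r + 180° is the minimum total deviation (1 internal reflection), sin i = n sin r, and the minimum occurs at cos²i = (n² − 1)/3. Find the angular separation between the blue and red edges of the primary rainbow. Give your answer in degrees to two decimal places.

1.15°

At 461 nm (n = 1.340): cos²i = 0.26520 → i = 59.004°, r = 39.770°, D_min = 138.929°, rainbow angle = 41.071°.
At 678 nm (n = 1.332): cos²i = 0.25807 → i = 59.469°, r = 40.290°, D_min = 137.776°, rainbow angle = 42.224°.
Angular width = |41.071° − 42.224°| = 1.153°.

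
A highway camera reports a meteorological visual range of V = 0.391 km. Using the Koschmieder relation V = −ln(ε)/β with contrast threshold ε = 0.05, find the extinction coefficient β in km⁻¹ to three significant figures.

β = −ln(0.05) / V = 2.996 / 0.391 = 7.6617 km⁻¹.

7.66 km⁻¹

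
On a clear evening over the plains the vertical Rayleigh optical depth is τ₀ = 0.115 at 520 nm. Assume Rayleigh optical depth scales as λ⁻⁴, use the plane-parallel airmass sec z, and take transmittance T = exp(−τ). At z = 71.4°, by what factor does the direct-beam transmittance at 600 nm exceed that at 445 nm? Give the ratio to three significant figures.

Airmass: sec 71.4° = 3.1352.
τ(600 nm) = 0.115 × (520/600)⁴ × 3.1352 = 0.115 × 0.5642 × 3.1352 = 0.2034.
τ(445 nm) = 0.115 × (520/445)⁴ × 3.1352 = 0.115 × 1.8645 × 3.1352 = 0.6723.
T(600)/T(445) = exp(τ_B − τ_A) = exp(0.4688) = 1.5982.

1.60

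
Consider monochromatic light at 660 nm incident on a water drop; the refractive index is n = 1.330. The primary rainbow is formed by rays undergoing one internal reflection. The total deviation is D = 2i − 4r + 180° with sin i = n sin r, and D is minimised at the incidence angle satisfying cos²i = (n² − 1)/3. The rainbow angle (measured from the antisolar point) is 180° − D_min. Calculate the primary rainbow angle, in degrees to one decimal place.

cos²i = (1.76890 − 1)/3 = 0.25630; i = arccos(0.50626) = 59.585°.
sin r = sin 59.585°/1.330 = 0.64841; r = 40.422°.
D_min = 2·59.585° − 4·40.422° + 180° = 137.484°.
Rainbow angle = 180° − D_min = 42.516°.

42.5°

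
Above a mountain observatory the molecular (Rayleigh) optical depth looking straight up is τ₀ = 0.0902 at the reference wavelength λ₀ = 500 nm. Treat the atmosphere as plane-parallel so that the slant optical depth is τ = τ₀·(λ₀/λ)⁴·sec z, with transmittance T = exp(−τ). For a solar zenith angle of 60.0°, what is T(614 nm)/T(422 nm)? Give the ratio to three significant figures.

1.32

Airmass: sec 60.0° = 2.0000.
τ(614 nm) = 0.0902 × (500/614)⁴ × 2.0000 = 0.0902 × 0.4398 × 2.0000 = 0.0793.
τ(422 nm) = 0.0902 × (500/422)⁴ × 2.0000 = 0.0902 × 1.9707 × 2.0000 = 0.3555.
T(614)/T(422) = exp(τ_B − τ_A) = exp(0.2762) = 1.3181.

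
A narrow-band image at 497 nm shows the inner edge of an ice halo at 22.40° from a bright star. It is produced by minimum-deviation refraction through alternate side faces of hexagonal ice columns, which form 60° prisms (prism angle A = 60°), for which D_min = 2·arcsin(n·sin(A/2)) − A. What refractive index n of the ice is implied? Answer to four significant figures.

1.317

Rearranging: n = sin((D_min + A)/2) / sin(A/2).
(D_min + A)/2 = (22.40° + 60°)/2 = 41.200°.
n = sin 41.200° / sin 30° = 0.6587 / 0.5000 = 1.3174.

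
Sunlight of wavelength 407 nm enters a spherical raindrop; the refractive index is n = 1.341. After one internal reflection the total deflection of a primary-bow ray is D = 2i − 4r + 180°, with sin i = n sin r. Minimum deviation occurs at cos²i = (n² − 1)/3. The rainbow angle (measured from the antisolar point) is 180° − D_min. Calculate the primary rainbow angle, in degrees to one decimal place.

cos²i = (1.79828 − 1)/3 = 0.26609; i = arccos(0.51584) = 58.946°.
sin r = sin 58.946°/1.341 = 0.63884; r = 39.705°.
D_min = 2·58.946° − 4·39.705° + 180° = 139.071°.
Rainbow angle = 180° − D_min = 40.929°.

40.9°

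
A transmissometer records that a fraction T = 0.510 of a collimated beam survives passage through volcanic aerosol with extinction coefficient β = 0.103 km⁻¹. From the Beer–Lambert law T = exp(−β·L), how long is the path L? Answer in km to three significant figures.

6.54 km

Beer–Lambert: T = exp(−βL) ⇒ L = −ln(T)/β = −ln(0.510)/0.103 = 0.6733/0.103 = 6.537 km.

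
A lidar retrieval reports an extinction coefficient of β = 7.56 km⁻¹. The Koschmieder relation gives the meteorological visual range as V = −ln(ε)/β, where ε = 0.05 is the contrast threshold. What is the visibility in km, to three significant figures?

0.396 km

V = −ln(0.05) / 7.56 = 2.996 / 7.56 = 0.3963 km.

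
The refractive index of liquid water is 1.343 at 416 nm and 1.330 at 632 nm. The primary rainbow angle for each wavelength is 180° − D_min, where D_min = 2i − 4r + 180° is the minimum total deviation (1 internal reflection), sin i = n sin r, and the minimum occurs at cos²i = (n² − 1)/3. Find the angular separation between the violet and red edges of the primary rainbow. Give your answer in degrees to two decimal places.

1.87°

At 416 nm (n = 1.343): cos²i = 0.26788 → i = 58.830°, r = 39.577°, D_min = 139.354°, rainbow angle = 40.646°.
At 632 nm (n = 1.330): cos²i = 0.25630 → i = 59.585°, r = 40.422°, D_min = 137.484°, rainbow angle = 42.516°.
Angular width = |40.646° − 42.516°| = 1.871°.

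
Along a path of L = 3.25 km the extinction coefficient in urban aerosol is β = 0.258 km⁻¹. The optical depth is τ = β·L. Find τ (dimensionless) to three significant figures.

τ = β·L = 0.258 × 3.25 = 0.8385.

0.839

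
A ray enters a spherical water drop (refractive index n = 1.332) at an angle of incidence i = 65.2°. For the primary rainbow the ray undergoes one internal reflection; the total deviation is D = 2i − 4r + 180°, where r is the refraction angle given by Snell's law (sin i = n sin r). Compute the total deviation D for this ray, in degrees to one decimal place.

sin r = sin 65.2° / 1.332 = 0.9078/1.332 = 0.6815; r = 42.96°.
D = 2·65.2° − 4·42.96° + 180° = 130.40° − 171.85° + 180° = 138.55°.

138.6°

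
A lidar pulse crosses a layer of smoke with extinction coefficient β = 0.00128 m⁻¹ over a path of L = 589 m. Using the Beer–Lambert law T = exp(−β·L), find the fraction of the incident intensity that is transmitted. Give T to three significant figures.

0.471

τ = β·L = 0.00128 × 589 = 0.7539.
T = exp(−0.7539) = 0.4705.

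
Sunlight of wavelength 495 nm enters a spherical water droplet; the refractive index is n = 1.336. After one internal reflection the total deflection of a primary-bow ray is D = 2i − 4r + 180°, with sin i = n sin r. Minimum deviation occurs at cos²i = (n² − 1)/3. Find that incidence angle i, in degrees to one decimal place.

cos²i = (1.336² − 1)/3 = (1.78490 − 1)/3 = 0.26163.
cos i = 0.51150, so i = 59.236°.

59.2°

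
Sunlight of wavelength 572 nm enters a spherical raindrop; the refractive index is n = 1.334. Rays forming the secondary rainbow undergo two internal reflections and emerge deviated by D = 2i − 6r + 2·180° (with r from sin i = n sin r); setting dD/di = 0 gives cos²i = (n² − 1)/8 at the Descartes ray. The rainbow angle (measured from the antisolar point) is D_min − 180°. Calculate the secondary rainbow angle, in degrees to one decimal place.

cos²i = (1.77956 − 1)/8 = 0.09744; i = arccos(0.31216) = 71.810°.
sin r = sin 71.810°/1.334 = 0.71217; r = 45.411°.
D_min = 2·71.810° − 6·45.411° + 360° = 231.153°.
Rainbow angle = D_min − 180° = 51.153°.

51.2°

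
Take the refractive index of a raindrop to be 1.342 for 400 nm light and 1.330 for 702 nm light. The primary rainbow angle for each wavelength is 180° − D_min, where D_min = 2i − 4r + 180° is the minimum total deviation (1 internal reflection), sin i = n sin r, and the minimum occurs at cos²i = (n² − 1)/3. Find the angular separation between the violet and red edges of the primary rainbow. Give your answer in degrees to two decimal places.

At 400 nm (n = 1.342): cos²i = 0.26699 → i = 58.888°, r = 39.641°, D_min = 139.213°, rainbow angle = 40.787°.
At 702 nm (n = 1.330): cos²i = 0.25630 → i = 59.585°, r = 40.422°, D_min = 137.484°, rainbow angle = 42.516°.
Angular width = |40.787° − 42.516°| = 1.729°.

1.73°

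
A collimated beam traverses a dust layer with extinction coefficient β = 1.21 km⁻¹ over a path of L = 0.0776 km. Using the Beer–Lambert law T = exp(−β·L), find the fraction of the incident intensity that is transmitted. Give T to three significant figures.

0.910

τ = β·L = 1.21 × 0.0776 = 0.0939.
T = exp(−0.0939) = 0.9104.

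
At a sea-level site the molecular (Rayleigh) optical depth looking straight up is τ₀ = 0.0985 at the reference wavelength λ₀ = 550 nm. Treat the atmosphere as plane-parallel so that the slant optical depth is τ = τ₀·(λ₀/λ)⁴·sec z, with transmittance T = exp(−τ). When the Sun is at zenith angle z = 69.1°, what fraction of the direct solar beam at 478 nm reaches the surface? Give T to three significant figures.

0.616

sec 69.1° = 2.8032.
τ = 0.0985 × (550/478)⁴ × 2.8032 = 0.0985 × 1.7528 × 2.8032 = 0.4840.
T = exp(−0.4840) = 0.6163.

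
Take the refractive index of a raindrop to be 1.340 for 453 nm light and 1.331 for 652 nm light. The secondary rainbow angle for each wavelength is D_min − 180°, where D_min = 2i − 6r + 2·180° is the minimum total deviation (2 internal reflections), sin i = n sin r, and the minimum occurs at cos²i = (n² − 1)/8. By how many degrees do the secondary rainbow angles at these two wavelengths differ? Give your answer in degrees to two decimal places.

2.34°

At 453 nm (n = 1.340): cos²i = 0.09945 → i = 71.618°, r = 45.088°, D_min = 232.709°, rainbow angle = 52.709°.
At 652 nm (n = 1.331): cos²i = 0.09645 → i = 71.907°, r = 45.575°, D_min = 230.365°, rainbow angle = 50.365°.
Angular width = |52.709° − 50.365°| = 2.344°.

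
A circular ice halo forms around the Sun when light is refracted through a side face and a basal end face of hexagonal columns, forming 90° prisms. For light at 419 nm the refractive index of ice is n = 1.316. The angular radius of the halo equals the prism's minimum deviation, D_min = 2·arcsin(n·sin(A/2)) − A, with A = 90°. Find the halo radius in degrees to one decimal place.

n·sin(A/2) = 1.316 × sin 45° = 1.316 × 0.7071 = 0.9306.
D_min = 2·arcsin(0.9306) − 90° = 2 × 68.521° − 90° = 47.042°.

47.0°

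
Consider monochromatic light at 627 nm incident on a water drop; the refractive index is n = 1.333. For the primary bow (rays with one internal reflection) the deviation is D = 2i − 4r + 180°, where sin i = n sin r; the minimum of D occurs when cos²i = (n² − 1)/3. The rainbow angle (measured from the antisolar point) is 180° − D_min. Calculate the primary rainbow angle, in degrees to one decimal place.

42.1°

cos²i = (1.77689 − 1)/3 = 0.25896; i = arccos(0.50888) = 59.410°.
sin r = sin 59.410°/1.333 = 0.64579; r = 40.225°.
D_min = 2·59.410° − 4·40.225° + 180° = 137.922°.
Rainbow angle = 180° − D_min = 42.078°.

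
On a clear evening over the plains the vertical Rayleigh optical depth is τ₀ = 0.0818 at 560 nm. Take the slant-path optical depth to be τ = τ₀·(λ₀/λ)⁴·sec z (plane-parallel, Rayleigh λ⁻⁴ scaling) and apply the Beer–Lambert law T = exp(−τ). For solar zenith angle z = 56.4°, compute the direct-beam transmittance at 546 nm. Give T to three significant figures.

sec 56.4° = 1.8070.
τ = 0.0818 × (560/546)⁴ × 1.8070 = 0.0818 × 1.1066 × 1.8070 = 0.1636.
T = exp(−0.1636) = 0.8491.

0.849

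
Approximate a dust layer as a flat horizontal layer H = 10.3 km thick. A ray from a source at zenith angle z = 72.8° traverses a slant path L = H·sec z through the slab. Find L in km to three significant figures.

sec z = 1/cos 72.8° = 3.3817.
L = 10.3 × 3.3817 = 34.832 km.

34.8 km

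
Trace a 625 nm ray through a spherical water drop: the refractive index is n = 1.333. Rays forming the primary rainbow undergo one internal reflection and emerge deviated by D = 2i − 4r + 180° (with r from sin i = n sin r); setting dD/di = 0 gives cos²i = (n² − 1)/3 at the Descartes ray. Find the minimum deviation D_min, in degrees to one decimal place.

137.9°

cos²i = (1.77689 − 1)/3 = 0.25896; i = arccos(0.50888) = 59.410°.
sin r = sin 59.410°/1.333 = 0.64579; r = 40.225°.
D_min = 2·59.410° − 4·40.225° + 180° = 137.922°.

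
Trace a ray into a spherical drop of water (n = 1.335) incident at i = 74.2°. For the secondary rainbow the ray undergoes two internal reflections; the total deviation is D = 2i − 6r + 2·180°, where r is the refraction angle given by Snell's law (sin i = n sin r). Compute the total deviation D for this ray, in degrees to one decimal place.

231.7°

sin r = sin 74.2° / 1.335 = 0.9622/1.335 = 0.7208; r = 46.12°.
D = 2·74.2° − 6·46.12° + 2·180° = 148.40° − 276.70° + 360° = 231.70°.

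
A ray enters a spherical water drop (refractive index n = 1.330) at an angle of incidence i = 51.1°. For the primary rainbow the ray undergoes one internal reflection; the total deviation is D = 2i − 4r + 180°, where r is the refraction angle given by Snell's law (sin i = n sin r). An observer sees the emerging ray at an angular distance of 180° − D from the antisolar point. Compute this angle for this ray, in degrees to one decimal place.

41.1°

sin r = sin 51.1° / 1.330 = 0.7782/1.330 = 0.5851; r = 35.81°.
D = 2·51.1° − 4·35.81° + 180° = 102.20° − 143.25° + 180° = 138.95°.
Angle from antisolar point = 180° − D = 41.05°.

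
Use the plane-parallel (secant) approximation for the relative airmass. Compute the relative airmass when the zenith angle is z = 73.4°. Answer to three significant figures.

3.50

X = sec z = 1/cos 73.4° = 1/0.2857 = 3.5003.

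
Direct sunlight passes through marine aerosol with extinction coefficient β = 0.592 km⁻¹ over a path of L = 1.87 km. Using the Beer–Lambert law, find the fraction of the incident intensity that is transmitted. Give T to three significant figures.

τ = β·L = 0.592 × 1.87 = 1.1070.
T = exp(−1.1070) = 0.3305.

0.331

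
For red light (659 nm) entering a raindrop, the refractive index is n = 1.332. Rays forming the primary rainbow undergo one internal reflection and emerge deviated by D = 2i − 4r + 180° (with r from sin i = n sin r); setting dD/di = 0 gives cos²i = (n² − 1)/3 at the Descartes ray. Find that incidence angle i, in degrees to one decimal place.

cos²i = (1.332² − 1)/3 = (1.77422 − 1)/3 = 0.25807.
cos i = 0.50801, so i = 59.469°.

59.5°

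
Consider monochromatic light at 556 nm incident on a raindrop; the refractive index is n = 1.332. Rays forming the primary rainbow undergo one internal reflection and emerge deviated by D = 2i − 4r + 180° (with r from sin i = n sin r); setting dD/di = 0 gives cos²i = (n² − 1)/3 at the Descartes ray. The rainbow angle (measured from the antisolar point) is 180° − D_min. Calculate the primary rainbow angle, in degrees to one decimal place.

cos²i = (1.77422 − 1)/3 = 0.25807; i = arccos(0.50801) = 59.469°.
sin r = sin 59.469°/1.332 = 0.64666; r = 40.290°.
D_min = 2·59.469° − 4·40.290° + 180° = 137.776°.
Rainbow angle = 180° − D_min = 42.224°.

42.2°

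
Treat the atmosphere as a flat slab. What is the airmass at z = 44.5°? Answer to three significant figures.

1.40

X = sec z = 1/cos 44.5° = 1/0.7133 = 1.4020.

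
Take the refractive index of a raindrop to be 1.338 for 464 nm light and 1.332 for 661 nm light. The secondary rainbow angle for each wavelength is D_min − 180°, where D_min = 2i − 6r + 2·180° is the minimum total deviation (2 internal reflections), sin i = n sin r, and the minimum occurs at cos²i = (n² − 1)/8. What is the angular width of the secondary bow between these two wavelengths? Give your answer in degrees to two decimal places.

At 464 nm (n = 1.338): cos²i = 0.09878 → i = 71.682°, r = 45.195°, D_min = 232.193°, rainbow angle = 52.193°.
At 661 nm (n = 1.332): cos²i = 0.09678 → i = 71.875°, r = 45.520°, D_min = 230.628°, rainbow angle = 50.628°.
Angular width = |52.193° − 50.628°| = 1.564°.

1.56°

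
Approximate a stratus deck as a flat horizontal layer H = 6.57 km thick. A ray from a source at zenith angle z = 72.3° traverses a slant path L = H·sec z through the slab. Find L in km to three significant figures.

21.6 km

sec z = 1/cos 72.3° = 3.2891.
L = 6.57 × 3.2891 = 21.609 km.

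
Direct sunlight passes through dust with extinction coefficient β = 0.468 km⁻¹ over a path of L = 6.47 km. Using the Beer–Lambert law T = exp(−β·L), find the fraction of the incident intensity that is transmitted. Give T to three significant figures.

0.0484

τ = β·L = 0.468 × 6.47 = 3.0280.
T = exp(−3.0280) = 0.0484.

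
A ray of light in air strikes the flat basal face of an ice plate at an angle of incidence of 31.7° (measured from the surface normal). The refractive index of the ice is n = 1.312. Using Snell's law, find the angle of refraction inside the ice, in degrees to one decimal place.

Snell: sin θ_r = sin θ_i / n = sin 31.7° / 1.312 = 0.5255 / 1.312 = 0.4005.
θ_r = arcsin(0.4005) = 23.61°.

23.6°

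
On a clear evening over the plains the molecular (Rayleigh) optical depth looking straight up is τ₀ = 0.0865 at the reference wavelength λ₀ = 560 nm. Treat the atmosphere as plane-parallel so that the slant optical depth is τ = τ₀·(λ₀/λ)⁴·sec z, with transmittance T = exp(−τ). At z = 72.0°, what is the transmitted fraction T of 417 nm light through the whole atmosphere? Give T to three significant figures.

sec 72.0° = 3.2361.
τ = 0.0865 × (560/417)⁴ × 3.2361 = 0.0865 × 3.2524 × 3.2361 = 0.9104.
T = exp(−0.9104) = 0.4024.

0.402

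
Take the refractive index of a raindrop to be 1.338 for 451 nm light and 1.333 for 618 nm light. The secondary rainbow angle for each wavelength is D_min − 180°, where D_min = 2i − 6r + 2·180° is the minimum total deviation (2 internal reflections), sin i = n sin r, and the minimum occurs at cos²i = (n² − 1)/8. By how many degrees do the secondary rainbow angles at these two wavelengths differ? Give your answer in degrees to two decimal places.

At 451 nm (n = 1.338): cos²i = 0.09878 → i = 71.682°, r = 45.195°, D_min = 232.193°, rainbow angle = 52.193°.
At 618 nm (n = 1.333): cos²i = 0.09711 → i = 71.843°, r = 45.466°, D_min = 230.891°, rainbow angle = 50.891°.
Angular width = |52.193° − 50.891°| = 1.302°.

1.30°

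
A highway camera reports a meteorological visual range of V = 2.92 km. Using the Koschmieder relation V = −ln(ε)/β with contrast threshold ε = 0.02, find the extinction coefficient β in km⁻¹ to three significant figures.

1.34 km⁻¹

β = −ln(0.02) / V = 3.912 / 2.92 = 1.3397 km⁻¹.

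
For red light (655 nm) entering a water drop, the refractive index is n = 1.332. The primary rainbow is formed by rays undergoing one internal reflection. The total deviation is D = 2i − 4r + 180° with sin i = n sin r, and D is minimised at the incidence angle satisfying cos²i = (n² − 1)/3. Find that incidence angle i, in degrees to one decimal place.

cos²i = (1.332² − 1)/3 = (1.77422 − 1)/3 = 0.25807.
cos i = 0.50801, so i = 59.469°.

59.5°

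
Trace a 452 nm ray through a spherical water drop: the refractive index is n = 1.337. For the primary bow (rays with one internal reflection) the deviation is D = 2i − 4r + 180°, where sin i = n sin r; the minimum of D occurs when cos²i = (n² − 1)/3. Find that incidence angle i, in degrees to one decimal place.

59.2°

cos²i = (1.337² − 1)/3 = (1.78757 − 1)/3 = 0.26252.
cos i = 0.51237, so i = 59.178°.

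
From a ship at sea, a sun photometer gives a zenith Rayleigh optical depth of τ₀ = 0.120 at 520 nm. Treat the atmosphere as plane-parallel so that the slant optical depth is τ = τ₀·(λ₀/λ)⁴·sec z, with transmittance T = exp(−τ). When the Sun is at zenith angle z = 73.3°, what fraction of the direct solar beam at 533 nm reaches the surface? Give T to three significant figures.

sec 73.3° = 3.4799.
τ = 0.120 × (520/533)⁴ × 3.4799 = 0.120 × 0.9060 × 3.4799 = 0.3783.
T = exp(−0.3783) = 0.6850.

0.685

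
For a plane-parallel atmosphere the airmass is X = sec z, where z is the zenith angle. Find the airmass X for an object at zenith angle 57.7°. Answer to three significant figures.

1.87

X = sec z = 1/cos 57.7° = 1/0.5344 = 1.8714.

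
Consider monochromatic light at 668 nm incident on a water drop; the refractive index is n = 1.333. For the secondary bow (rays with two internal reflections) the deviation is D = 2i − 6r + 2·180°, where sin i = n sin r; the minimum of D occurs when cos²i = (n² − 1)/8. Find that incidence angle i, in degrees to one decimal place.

cos²i = (1.333² − 1)/8 = (1.77689 − 1)/8 = 0.09711.
cos i = 0.31163, so i = 71.843°.

71.8°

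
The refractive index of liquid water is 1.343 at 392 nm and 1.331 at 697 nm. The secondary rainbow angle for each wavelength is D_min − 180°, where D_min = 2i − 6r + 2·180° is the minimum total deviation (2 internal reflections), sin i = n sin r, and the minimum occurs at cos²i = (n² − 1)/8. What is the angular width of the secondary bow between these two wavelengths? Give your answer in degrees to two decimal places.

3.11°

At 392 nm (n = 1.343): cos²i = 0.10046 → i = 71.522°, r = 44.928°, D_min = 233.478°, rainbow angle = 53.478°.
At 697 nm (n = 1.331): cos²i = 0.09645 → i = 71.907°, r = 45.575°, D_min = 230.365°, rainbow angle = 50.365°.
Angular width = |53.478° − 50.365°| = 3.113°.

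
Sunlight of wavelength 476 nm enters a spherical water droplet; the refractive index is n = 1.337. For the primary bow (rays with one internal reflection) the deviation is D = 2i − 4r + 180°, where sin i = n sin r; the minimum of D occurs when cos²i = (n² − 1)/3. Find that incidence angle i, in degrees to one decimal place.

59.2°

cos²i = (1.337² − 1)/3 = (1.78757 − 1)/3 = 0.26252.
cos i = 0.51237, so i = 59.178°.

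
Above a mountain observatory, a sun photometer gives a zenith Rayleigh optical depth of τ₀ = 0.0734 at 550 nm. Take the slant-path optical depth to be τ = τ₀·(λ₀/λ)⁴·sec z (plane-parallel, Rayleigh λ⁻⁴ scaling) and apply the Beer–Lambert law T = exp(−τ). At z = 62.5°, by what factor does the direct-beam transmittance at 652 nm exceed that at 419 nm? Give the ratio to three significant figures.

Airmass: sec 62.5° = 2.1657.
τ(652 nm) = 0.0734 × (550/652)⁴ × 2.1657 = 0.0734 × 0.5064 × 2.1657 = 0.0805.
τ(419 nm) = 0.0734 × (550/419)⁴ × 2.1657 = 0.0734 × 2.9689 × 2.1657 = 0.4719.
T(652)/T(419) = exp(τ_B − τ_A) = exp(0.3914) = 1.4791.

1.48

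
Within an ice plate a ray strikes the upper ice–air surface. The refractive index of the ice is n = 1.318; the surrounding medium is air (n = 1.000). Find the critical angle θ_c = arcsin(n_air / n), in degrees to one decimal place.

sin θ_c = n_air / n = 1.000 / 1.318 = 0.7587.
θ_c = arcsin(0.7587) = 49.35°.

49.4°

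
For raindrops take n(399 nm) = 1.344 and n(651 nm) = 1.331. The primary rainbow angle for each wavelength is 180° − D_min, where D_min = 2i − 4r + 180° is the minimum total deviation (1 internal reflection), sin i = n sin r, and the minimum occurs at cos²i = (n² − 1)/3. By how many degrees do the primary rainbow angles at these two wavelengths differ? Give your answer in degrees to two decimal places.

At 399 nm (n = 1.344): cos²i = 0.26878 → i = 58.772°, r = 39.512°, D_min = 139.495°, rainbow angle = 40.505°.
At 651 nm (n = 1.331): cos²i = 0.25719 → i = 59.527°, r = 40.356°, D_min = 137.630°, rainbow angle = 42.370°.
Angular width = |40.505° − 42.370°| = 1.865°.

1.86°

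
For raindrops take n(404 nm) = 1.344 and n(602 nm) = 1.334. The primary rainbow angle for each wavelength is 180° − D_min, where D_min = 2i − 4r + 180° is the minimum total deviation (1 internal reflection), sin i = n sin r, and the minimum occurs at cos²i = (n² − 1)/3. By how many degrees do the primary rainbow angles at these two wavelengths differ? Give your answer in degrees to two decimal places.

At 404 nm (n = 1.344): cos²i = 0.26878 → i = 58.772°, r = 39.512°, D_min = 139.495°, rainbow angle = 40.505°.
At 602 nm (n = 1.334): cos²i = 0.25985 → i = 59.352°, r = 40.159°, D_min = 138.067°, rainbow angle = 41.933°.
Angular width = |40.505° − 41.933°| = 1.428°.

1.43°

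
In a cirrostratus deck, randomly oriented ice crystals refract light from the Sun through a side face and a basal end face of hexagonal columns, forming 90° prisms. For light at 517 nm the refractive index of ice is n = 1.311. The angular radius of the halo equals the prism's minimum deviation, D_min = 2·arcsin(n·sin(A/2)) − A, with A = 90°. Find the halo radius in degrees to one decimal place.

45.9°

n·sin(A/2) = 1.311 × sin 45° = 1.311 × 0.7071 = 0.9270.
D_min = 2·arcsin(0.9270) − 90° = 2 × 67.974° − 90° = 45.949°.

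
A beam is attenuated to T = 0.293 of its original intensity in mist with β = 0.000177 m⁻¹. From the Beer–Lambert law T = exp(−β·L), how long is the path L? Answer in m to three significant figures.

6940 m

Beer–Lambert: T = exp(−βL) ⇒ L = −ln(T)/β = −ln(0.293)/0.000177 = 1.2276/0.000177 = 6935 m.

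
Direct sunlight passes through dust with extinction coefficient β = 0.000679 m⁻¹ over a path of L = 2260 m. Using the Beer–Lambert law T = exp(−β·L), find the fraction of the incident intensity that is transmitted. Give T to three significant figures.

0.216

τ = β·L = 0.000679 × 2260 = 1.5345.
T = exp(−1.5345) = 0.2156.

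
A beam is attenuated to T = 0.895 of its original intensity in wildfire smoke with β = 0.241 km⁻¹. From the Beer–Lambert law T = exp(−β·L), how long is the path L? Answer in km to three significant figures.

0.460 km

Beer–Lambert: T = exp(−βL) ⇒ L = −ln(T)/β = −ln(0.895)/0.241 = 0.1109/0.241 = 0.4603 km.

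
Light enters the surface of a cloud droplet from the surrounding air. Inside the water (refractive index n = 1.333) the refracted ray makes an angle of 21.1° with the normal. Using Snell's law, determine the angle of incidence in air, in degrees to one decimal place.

Snell: sin θ_i = n · sin θ_r = 1.333 × sin 21.1° = 1.333 × 0.3600 = 0.4799.
θ_i = arcsin(0.4799) = 28.68°.

28.7°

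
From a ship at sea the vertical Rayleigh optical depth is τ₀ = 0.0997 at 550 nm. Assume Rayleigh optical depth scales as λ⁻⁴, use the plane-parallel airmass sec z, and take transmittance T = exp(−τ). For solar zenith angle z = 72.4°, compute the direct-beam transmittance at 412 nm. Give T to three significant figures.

sec 72.4° = 3.3072.
τ = 0.0997 × (550/412)⁴ × 3.3072 = 0.0997 × 3.1759 × 3.3072 = 1.0472.
T = exp(−1.0472) = 0.3509.

0.351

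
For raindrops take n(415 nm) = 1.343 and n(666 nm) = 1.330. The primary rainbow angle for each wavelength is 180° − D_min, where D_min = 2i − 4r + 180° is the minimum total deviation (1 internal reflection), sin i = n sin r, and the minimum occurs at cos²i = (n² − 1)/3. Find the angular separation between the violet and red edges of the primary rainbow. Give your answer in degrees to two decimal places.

1.87°

At 415 nm (n = 1.343): cos²i = 0.26788 → i = 58.830°, r = 39.577°, D_min = 139.354°, rainbow angle = 40.646°.
At 666 nm (n = 1.330): cos²i = 0.25630 → i = 59.585°, r = 40.422°, D_min = 137.484°, rainbow angle = 42.516°.
Angular width = |40.646° − 42.516°| = 1.871°.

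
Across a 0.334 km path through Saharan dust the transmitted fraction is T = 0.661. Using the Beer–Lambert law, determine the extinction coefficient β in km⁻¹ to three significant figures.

Beer–Lambert: T = exp(−βL) ⇒ β = −ln(T)/L = −ln(0.661)/0.334 = 0.4140/0.334 = 1.24 km⁻¹.

1.24 km⁻¹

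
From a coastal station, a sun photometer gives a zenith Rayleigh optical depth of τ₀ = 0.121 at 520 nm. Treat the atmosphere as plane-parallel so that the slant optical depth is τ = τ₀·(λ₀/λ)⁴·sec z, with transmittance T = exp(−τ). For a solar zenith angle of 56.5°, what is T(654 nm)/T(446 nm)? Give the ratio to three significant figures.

Airmass: sec 56.5° = 1.8118.
τ(654 nm) = 0.121 × (520/654)⁴ × 1.8118 = 0.121 × 0.3997 × 1.8118 = 0.0876.
τ(446 nm) = 0.121 × (520/446)⁴ × 1.8118 = 0.121 × 1.8479 × 1.8118 = 0.4051.
T(654)/T(446) = exp(τ_B − τ_A) = exp(0.3175) = 1.3737.

1.37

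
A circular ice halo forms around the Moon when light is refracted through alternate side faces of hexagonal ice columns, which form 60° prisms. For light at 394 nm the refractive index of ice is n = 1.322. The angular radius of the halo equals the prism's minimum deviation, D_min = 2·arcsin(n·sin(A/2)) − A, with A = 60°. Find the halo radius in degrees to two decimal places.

22.75°

n·sin(A/2) = 1.322 × sin 30° = 1.322 × 0.5000 = 0.6610.
D_min = 2·arcsin(0.6610) − 60° = 2 × 41.376° − 60° = 22.752°.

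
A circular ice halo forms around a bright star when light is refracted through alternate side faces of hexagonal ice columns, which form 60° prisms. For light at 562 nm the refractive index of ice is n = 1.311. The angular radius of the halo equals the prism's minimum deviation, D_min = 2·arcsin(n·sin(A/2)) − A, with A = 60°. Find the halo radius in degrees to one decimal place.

21.9°

n·sin(A/2) = 1.311 × sin 30° = 1.311 × 0.5000 = 0.6555.
D_min = 2·arcsin(0.6555) − 60° = 2 × 40.958° − 60° = 21.915°.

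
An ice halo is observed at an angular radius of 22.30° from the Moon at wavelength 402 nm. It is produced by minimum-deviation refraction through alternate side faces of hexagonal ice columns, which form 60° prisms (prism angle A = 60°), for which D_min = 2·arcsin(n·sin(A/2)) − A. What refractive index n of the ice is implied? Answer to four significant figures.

Rearranging: n = sin((D_min + A)/2) / sin(A/2).
(D_min + A)/2 = (22.30° + 60°)/2 = 41.150°.
n = sin 41.150° / sin 30° = 0.6580 / 0.5000 = 1.3161.

1.316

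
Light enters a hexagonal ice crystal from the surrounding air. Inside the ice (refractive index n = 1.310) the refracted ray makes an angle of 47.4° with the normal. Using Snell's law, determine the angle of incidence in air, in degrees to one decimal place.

Snell: sin θ_i = n · sin θ_r = 1.310 × sin 47.4° = 1.310 × 0.7361 = 0.9643.
θ_i = arcsin(0.9643) = 74.64°.

74.6°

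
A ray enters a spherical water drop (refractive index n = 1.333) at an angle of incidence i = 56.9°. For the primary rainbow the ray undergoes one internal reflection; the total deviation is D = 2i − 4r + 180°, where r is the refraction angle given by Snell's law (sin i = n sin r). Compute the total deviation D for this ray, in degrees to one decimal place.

138.1°

sin r = sin 56.9° / 1.333 = 0.8377/1.333 = 0.6284; r = 38.94°.
D = 2·56.9° − 4·38.94° + 180° = 113.80° − 155.74° + 180° = 138.06°.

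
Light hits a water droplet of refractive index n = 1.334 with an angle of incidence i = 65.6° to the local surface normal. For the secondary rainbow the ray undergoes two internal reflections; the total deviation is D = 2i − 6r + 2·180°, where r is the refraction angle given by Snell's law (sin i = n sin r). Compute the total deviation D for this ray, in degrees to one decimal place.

sin r = sin 65.6° / 1.334 = 0.9107/1.334 = 0.6827; r = 43.05°.
D = 2·65.6° − 6·43.05° + 2·180° = 131.20° − 258.32° + 360° = 232.88°.

232.9°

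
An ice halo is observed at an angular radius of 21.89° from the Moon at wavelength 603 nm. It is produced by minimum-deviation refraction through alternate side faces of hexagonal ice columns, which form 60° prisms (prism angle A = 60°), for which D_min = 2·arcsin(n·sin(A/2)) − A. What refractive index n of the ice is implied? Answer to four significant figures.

1.311

Rearranging: n = sin((D_min + A)/2) / sin(A/2).
(D_min + A)/2 = (21.89° + 60°)/2 = 40.945°.
n = sin 40.945° / sin 30° = 0.6553 / 0.5000 = 1.3107.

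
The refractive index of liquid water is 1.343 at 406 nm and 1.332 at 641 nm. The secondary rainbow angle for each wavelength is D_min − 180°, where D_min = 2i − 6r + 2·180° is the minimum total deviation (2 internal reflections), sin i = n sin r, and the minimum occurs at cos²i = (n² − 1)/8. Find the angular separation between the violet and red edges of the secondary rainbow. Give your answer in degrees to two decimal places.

2.85°

At 406 nm (n = 1.343): cos²i = 0.10046 → i = 71.522°, r = 44.928°, D_min = 233.478°, rainbow angle = 53.478°.
At 641 nm (n = 1.332): cos²i = 0.09678 → i = 71.875°, r = 45.520°, D_min = 230.628°, rainbow angle = 50.628°.
Angular width = |53.478° − 50.628°| = 2.849°.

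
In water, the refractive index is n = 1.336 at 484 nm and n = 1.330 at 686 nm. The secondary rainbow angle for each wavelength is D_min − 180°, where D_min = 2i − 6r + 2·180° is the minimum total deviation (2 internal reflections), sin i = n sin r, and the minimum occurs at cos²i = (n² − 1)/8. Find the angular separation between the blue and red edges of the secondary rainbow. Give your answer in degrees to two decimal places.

At 484 nm (n = 1.336): cos²i = 0.09811 → i = 71.746°, r = 45.303°, D_min = 231.674°, rainbow angle = 51.674°.
At 686 nm (n = 1.330): cos²i = 0.09611 → i = 71.940°, r = 45.630°, D_min = 230.101°, rainbow angle = 50.101°.
Angular width = |51.674° − 50.101°| = 1.573°.

1.57°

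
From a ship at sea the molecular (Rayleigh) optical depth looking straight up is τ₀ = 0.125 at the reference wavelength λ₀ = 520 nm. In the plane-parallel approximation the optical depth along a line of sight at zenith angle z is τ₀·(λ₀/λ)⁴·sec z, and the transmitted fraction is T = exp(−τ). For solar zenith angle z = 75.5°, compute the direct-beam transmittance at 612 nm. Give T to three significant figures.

0.771

sec 75.5° = 3.9939.
τ = 0.125 × (520/612)⁴ × 3.9939 = 0.125 × 0.5212 × 3.9939 = 0.2602.
T = exp(−0.2602) = 0.7709.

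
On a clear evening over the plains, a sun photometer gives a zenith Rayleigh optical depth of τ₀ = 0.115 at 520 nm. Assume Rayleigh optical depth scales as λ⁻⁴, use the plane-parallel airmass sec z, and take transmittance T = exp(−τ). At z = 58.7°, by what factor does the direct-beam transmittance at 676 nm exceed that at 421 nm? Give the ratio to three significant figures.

1.55

Airmass: sec 58.7° = 1.9249.
τ(676 nm) = 0.115 × (520/676)⁴ × 1.9249 = 0.115 × 0.3501 × 1.9249 = 0.0775.
τ(421 nm) = 0.115 × (520/421)⁴ × 1.9249 = 0.115 × 2.3275 × 1.9249 = 0.5152.
T(676)/T(421) = exp(τ_B − τ_A) = exp(0.4377) = 1.5491.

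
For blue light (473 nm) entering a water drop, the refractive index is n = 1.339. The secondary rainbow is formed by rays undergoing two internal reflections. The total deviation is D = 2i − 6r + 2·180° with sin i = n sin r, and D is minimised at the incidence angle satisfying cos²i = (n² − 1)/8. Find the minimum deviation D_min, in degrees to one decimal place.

232.5°

cos²i = (1.79292 − 1)/8 = 0.09912; i = arccos(0.31483) = 71.650°.
sin r = sin 71.650°/1.339 = 0.70885; r = 45.141°.
D_min = 2·71.650° − 6·45.141° + 360° = 232.451°.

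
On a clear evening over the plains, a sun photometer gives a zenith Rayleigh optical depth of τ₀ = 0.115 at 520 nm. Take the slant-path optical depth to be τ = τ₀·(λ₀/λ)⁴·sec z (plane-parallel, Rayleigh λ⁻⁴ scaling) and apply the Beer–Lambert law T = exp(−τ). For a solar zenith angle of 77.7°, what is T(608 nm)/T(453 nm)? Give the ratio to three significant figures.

Airmass: sec 77.7° = 4.6942.
τ(608 nm) = 0.115 × (520/608)⁴ × 4.6942 = 0.115 × 0.5351 × 4.6942 = 0.2888.
τ(453 nm) = 0.115 × (520/453)⁴ × 4.6942 = 0.115 × 1.7363 × 4.6942 = 0.9373.
T(608)/T(453) = exp(τ_B − τ_A) = exp(0.6485) = 1.9126.

1.91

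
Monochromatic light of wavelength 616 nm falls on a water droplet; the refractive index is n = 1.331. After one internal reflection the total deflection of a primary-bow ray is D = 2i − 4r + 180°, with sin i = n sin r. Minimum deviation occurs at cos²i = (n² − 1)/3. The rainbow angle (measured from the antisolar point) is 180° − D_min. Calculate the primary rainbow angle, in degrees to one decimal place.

cos²i = (1.77156 − 1)/3 = 0.25719; i = arccos(0.50714) = 59.527°.
sin r = sin 59.527°/1.331 = 0.64753; r = 40.356°.
D_min = 2·59.527° − 4·40.356° + 180° = 137.630°.
Rainbow angle = 180° − D_min = 42.370°.

42.4°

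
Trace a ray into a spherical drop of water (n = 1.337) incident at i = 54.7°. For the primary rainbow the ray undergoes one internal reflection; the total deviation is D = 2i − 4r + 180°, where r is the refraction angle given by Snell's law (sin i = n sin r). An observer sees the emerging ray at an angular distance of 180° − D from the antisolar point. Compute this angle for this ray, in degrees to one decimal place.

41.1°

sin r = sin 54.7° / 1.337 = 0.8161/1.337 = 0.6104; r = 37.62°.
D = 2·54.7° − 4·37.62° + 180° = 109.40° − 150.48° + 180° = 138.92°.
Angle from antisolar point = 180° − D = 41.08°.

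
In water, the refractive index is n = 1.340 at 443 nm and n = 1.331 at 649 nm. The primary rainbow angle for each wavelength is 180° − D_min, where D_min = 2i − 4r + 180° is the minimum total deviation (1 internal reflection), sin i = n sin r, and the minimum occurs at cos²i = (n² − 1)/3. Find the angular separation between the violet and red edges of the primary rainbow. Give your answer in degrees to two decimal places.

1.30°

At 443 nm (n = 1.340): cos²i = 0.26520 → i = 59.004°, r = 39.770°, D_min = 138.929°, rainbow angle = 41.071°.
At 649 nm (n = 1.331): cos²i = 0.25719 → i = 59.527°, r = 40.356°, D_min = 137.630°, rainbow angle = 42.370°.
Angular width = |41.071° − 42.370°| = 1.299°.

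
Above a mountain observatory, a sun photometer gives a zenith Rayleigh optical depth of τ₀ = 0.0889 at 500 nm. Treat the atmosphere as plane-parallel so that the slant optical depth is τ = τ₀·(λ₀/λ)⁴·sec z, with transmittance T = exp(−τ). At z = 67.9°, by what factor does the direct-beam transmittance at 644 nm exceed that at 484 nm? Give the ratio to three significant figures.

1.20

Airmass: sec 67.9° = 2.6580.
τ(644 nm) = 0.0889 × (500/644)⁴ × 2.6580 = 0.0889 × 0.3634 × 2.6580 = 0.0859.
τ(484 nm) = 0.0889 × (500/484)⁴ × 2.6580 = 0.0889 × 1.1389 × 2.6580 = 0.2691.
T(644)/T(484) = exp(τ_B − τ_A) = exp(0.1833) = 1.2011.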